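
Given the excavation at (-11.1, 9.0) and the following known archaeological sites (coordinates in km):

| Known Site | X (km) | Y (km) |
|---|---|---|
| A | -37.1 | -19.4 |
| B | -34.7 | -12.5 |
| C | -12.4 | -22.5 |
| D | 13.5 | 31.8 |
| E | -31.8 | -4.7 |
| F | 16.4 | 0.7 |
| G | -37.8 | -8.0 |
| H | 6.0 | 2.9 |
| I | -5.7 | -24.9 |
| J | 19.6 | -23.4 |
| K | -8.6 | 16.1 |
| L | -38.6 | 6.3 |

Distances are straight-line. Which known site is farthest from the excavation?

Distances from (-11.1, 9.0):
A: √((-26.0)² + (-28.4)²) = √(676.000 + 806.560) = 38.5 km
B: √((-23.6)² + (-21.5)²) = √(556.960 + 462.250) = 31.9 km
C: √((-1.3)² + (-31.5)²) = √(1.690 + 992.250) = 31.5 km
D: √((24.6)² + (22.8)²) = √(605.160 + 519.840) = 33.5 km
E: √((-20.7)² + (-13.7)²) = √(428.490 + 187.690) = 24.8 km
F: √((27.5)² + (-8.3)²) = √(756.250 + 68.890) = 28.7 km
G: √((-26.7)² + (-17.0)²) = √(712.890 + 289.000) = 31.7 km
H: √((17.1)² + (-6.1)²) = √(292.410 + 37.210) = 18.2 km
I: √((5.4)² + (-33.9)²) = √(29.160 + 1149.210) = 34.3 km
J: √((30.7)² + (-32.4)²) = √(942.490 + 1049.760) = 44.6 km
K: √((2.5)² + (7.1)²) = √(6.250 + 50.410) = 7.5 km
L: √((-27.5)² + (-2.7)²) = √(756.250 + 7.290) = 27.6 km
Maximum: J at 44.6 km.

J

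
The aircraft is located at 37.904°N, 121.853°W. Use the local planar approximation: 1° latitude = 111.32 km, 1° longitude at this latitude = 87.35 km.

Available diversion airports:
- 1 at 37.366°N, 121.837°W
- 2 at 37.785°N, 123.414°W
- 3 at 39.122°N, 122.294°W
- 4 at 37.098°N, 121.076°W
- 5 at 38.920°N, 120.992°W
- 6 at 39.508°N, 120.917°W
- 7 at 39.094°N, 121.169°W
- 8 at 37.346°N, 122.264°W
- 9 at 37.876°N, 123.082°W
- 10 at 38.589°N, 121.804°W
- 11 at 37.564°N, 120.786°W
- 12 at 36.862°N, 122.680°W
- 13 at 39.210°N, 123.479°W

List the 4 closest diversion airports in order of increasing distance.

1, 8, 10, 11

Distances from 37.904°N, 121.853°W:
1: √((-0.538·111.32)² + (0.016·87.35)²) = √(3586.83126 + 1.95329) = 59.906 km
2: √((-0.119·111.32)² + (-1.561·87.35)²) = √(175.48513 + 18592.23606) = 136.995 km
3: √((1.218·111.32)² + (-0.441·87.35)²) = √(18384.04066 + 1483.89441) = 140.954 km
4: √((-0.806·111.32)² + (0.777·87.35)²) = √(8050.38182 + 4606.46585) = 112.503 km
5: √((1.016·111.32)² + (0.861·87.35)²) = √(12791.86335 + 5656.29591) = 135.824 km
6: √((1.604·111.32)² + (0.936·87.35)²) = √(31882.70224 + 6684.63219) = 196.386 km
7: √((1.190·111.32)² + (0.684·87.35)²) = √(17548.51285 + 3569.75181) = 145.321 km
8: √((-0.558·111.32)² + (-0.411·87.35)²) = √(3858.46703 + 1288.87103) = 71.745 km
9: √((-0.028·111.32)² + (-1.229·87.35)²) = √(9.71544 + 11524.69881) = 107.398 km
10: √((0.685·111.32)² + (0.049·87.35)²) = √(5814.70302 + 18.31968) = 76.374 km
11: √((-0.340·111.32)² + (1.067·87.35)²) = √(1432.53166 + 8686.69669) = 100.594 km
12: √((-1.042·111.32)² + (-0.827·87.35)²) = √(13454.94210 + 5218.39366) = 136.650 km
13: √((1.306·111.32)² + (-1.626·87.35)²) = √(21136.48419 + 20172.83337) = 203.247 km
Sorted: 1 (59.906 km) < 8 (71.745 km) < 10 (76.374 km) < 11 (100.594 km) < 9 (107.398 km) < 4 (112.503 km) < …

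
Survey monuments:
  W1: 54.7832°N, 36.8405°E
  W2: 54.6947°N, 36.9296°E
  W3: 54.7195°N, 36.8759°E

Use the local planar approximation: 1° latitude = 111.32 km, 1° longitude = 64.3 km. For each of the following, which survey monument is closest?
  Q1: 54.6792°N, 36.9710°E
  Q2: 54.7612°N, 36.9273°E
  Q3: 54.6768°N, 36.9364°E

Q1→W2; Q2→W3; Q3→W2

Q1 at 54.6792°N, 36.9710°E:
  W1: √((0.1040·111.32)² + (-0.1305·64.3)²) = √(134.033412 + 70.411398) = 14.2984 km
  W2: √((0.0155·111.32)² + (-0.0414·64.3)²) = √(2.977212 + 7.086350) = 3.1723 km
  W3: √((0.0403·111.32)² + (-0.0951·64.3)²) = √(20.125955 + 37.392369) = 7.5841 km
  → nearest: W2 (3.1723 km)
Q2 at 54.7612°N, 36.9273°E:
  W1: √((0.0220·111.32)² + (-0.0868·64.3)²) = √(5.997797 + 31.150240) = 6.0949 km
  W2: √((-0.0665·111.32)² + (0.0023·64.3)²) = √(54.801152 + 0.021871) = 7.4043 km
  W3: √((-0.0417·111.32)² + (-0.0514·64.3)²) = √(21.548572 + 10.923157) = 5.6984 km
  → nearest: W3 (5.6984 km)
Q3 at 54.6768°N, 36.9364°E:
  W1: √((0.1064·111.32)² + (-0.0959·64.3)²) = √(140.290948 + 38.024119) = 13.3535 km
  W2: √((0.0179·111.32)² + (-0.0068·64.3)²) = √(3.970566 + 0.191179) = 2.0400 km
  W3: √((0.0427·111.32)² + (-0.0605·64.3)²) = √(22.594469 + 15.133267) = 6.1423 km
  → nearest: W2 (2.0400 km)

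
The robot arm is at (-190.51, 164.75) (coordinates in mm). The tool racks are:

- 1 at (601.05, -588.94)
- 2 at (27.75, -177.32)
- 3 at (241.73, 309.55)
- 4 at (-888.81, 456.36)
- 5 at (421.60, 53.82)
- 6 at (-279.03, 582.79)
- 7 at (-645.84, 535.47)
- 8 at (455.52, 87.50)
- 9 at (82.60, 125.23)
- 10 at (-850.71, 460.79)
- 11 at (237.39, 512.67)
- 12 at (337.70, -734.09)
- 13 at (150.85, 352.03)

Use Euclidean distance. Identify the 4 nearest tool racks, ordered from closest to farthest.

9, 13, 2, 6

Distances from (-190.51, 164.75):
1: √((791.56)² + (-753.69)²) = √(626567.2336 + 568048.6161) = 1092.98 mm
2: √((218.26)² + (-342.07)²) = √(47637.4276 + 117011.8849) = 405.77 mm
3: √((432.24)² + (144.80)²) = √(186831.4176 + 20967.0400) = 455.85 mm
4: √((-698.30)² + (291.61)²) = √(487622.8900 + 85036.3921) = 756.74 mm
5: √((612.11)² + (-110.93)²) = √(374678.6521 + 12305.4649) = 622.08 mm
6: √((-88.52)² + (418.04)²) = √(7835.7904 + 174757.4416) = 427.31 mm
7: √((-455.33)² + (370.72)²) = √(207325.4089 + 137433.3184) = 587.16 mm
8: √((646.03)² + (-77.25)²) = √(417354.7609 + 5967.5625) = 650.63 mm
9: √((273.11)² + (-39.52)²) = √(74589.0721 + 1561.8304) = 275.95 mm
10: √((-660.20)² + (296.04)²) = √(435864.0400 + 87639.6816) = 723.54 mm
11: √((427.90)² + (347.92)²) = √(183098.4100 + 121048.3264) = 551.50 mm
12: √((528.21)² + (-898.84)²) = √(279005.8041 + 807913.3456) = 1042.55 mm
13: √((341.36)² + (187.28)²) = √(116526.6496 + 35073.7984) = 389.36 mm
Sorted: 9 (275.95 mm) < 13 (389.36 mm) < 2 (405.77 mm) < 6 (427.31 mm) < 3 (455.85 mm) < 11 (551.50 mm) < …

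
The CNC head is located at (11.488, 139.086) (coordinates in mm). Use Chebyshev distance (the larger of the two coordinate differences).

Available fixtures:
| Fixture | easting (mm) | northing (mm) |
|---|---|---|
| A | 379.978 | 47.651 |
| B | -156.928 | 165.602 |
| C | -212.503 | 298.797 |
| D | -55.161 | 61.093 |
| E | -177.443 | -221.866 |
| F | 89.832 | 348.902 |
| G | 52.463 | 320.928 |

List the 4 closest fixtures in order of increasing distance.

D, B, G, F

Distances from (11.488, 139.086):
A: max(|368.490|, |-91.435|) = 368.490 mm
B: max(|-168.416|, |26.516|) = 168.416 mm
C: max(|-223.991|, |159.711|) = 223.991 mm
D: max(|-66.649|, |-77.993|) = 77.993 mm
E: max(|-188.931|, |-360.952|) = 360.952 mm
F: max(|78.344|, |209.816|) = 209.816 mm
G: max(|40.975|, |181.842|) = 181.842 mm
Sorted: D (77.993 mm) < B (168.416 mm) < G (181.842 mm) < F (209.816 mm) < C (223.991 mm) < E (360.952 mm) < …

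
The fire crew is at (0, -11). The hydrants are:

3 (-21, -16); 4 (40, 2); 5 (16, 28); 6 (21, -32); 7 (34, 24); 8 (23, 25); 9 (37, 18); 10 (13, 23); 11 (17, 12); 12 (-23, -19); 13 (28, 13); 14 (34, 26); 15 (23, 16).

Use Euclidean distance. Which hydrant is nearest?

3

Distances from (0, -11):
3: √((-21)² + (-5)²) = √(441.000 + 25.000) = 21.6
4: √((40)² + (13)²) = √(1600.000 + 169.000) = 42.1
5: √((16)² + (39)²) = √(256.000 + 1521.000) = 42.2
6: √((21)² + (-21)²) = √(441.000 + 441.000) = 29.7
7: √((34)² + (35)²) = √(1156.000 + 1225.000) = 48.8
8: √((23)² + (36)²) = √(529.000 + 1296.000) = 42.7
9: √((37)² + (29)²) = √(1369.000 + 841.000) = 47.0
10: √((13)² + (34)²) = √(169.000 + 1156.000) = 36.4
11: √((17)² + (23)²) = √(289.000 + 529.000) = 28.6
12: √((-23)² + (-8)²) = √(529.000 + 64.000) = 24.4
13: √((28)² + (24)²) = √(784.000 + 576.000) = 36.9
14: √((34)² + (37)²) = √(1156.000 + 1369.000) = 50.2
15: √((23)² + (27)²) = √(529.000 + 729.000) = 35.5
Minimum: 3 at 21.6.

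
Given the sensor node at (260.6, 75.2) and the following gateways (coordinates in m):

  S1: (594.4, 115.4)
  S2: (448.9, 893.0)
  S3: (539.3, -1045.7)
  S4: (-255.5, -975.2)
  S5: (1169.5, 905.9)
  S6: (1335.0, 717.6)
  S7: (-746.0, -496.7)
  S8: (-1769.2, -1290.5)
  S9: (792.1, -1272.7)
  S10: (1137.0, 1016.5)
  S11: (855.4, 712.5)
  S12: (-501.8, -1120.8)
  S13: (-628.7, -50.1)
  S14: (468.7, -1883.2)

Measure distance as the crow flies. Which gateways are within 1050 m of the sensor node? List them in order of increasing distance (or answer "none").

S1, S2, S11, S13

Distances from (260.6, 75.2):
S1: √((333.8)² + (40.2)²) = √(111422.440 + 1616.040) = 336.2 m
S2: √((188.3)² + (817.8)²) = √(35456.890 + 668796.840) = 839.2 m
S3: √((278.7)² + (-1120.9)²) = √(77673.690 + 1256416.810) = 1155.0 m
S4: √((-516.1)² + (-1050.4)²) = √(266359.210 + 1103340.160) = 1170.3 m
S5: √((908.9)² + (830.7)²) = √(826099.210 + 690062.490) = 1231.3 m
S6: √((1074.4)² + (642.4)²) = √(1154335.360 + 412677.760) = 1251.8 m
S7: √((-1006.6)² + (-571.9)²) = √(1013243.560 + 327069.610) = 1157.7 m
S8: √((-2029.8)² + (-1365.7)²) = √(4120088.040 + 1865136.490) = 2446.5 m
S9: √((531.5)² + (-1347.9)²) = √(282492.250 + 1816834.410) = 1448.9 m
S10: √((876.4)² + (941.3)²) = √(768076.960 + 886045.690) = 1286.1 m
S11: √((594.8)² + (637.3)²) = √(353787.040 + 406151.290) = 871.7 m
S12: √((-762.4)² + (-1196.0)²) = √(581253.760 + 1430416.000) = 1418.3 m
S13: √((-889.3)² + (-125.3)²) = √(790854.490 + 15700.090) = 898.1 m
S14: √((208.1)² + (-1958.4)²) = √(43305.610 + 3835330.560) = 1969.4 m
Threshold 1050 m: S1 (336.2 m), S2 (839.2 m), S11 (871.7 m), S13 (898.1 m) are within range.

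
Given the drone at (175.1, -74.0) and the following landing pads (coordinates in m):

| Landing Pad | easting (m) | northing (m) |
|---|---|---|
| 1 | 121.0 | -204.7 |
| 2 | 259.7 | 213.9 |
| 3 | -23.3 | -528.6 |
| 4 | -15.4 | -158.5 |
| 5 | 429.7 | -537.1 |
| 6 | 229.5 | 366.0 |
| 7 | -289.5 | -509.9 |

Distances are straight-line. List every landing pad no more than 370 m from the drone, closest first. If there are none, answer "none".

1, 4, 2

Distances from (175.1, -74.0):
1: 141.5 m
2: 300.1 m
3: 496.0 m
4: 208.4 m
5: 528.5 m
6: 443.4 m
7: 637.1 m
Threshold 370 m: 1 (141.5 m), 4 (208.4 m), 2 (300.1 m) are within range.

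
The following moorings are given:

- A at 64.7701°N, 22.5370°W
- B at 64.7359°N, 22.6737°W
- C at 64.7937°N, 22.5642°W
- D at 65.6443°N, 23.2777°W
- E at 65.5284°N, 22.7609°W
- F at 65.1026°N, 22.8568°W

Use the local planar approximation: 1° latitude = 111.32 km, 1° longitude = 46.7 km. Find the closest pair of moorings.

Pairwise distances:
A–B: 7.4329 km
A–C: 2.9181 km
A–D: 103.2807 km
A–E: 85.0591 km
A–F: 39.9133 km
B–C: 8.2189 km
B–D: 104.9833 km
B–E: 88.3150 km
B–F: 41.7070 km
C–D: 100.3804 km
C–E: 82.3010 km
C–F: 37.0022 km
D–E: 27.3667 km
D–F: 63.4247 km
E–F: 47.6112 km
Closest pair: A–C at 2.9181 km.

A and C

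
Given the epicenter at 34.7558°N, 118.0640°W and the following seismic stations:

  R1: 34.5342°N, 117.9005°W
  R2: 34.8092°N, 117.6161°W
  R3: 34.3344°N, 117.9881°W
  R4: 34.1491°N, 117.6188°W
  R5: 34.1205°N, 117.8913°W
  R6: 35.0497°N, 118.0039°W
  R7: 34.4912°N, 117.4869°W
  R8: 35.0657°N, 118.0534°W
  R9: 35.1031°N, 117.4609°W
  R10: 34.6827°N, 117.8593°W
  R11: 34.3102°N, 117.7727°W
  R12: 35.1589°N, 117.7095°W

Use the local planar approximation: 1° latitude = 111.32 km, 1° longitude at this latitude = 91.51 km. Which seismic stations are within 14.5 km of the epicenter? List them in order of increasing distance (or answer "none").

Distances from 34.7558°N, 118.0640°W:
R1: √((-0.2216·111.32)² + (0.1635·91.51)²) = √(608.535484 + 223.858003) = 28.8512 km
R2: √((0.0534·111.32)² + (0.4479·91.51)²) = √(35.336938 + 1679.961139) = 41.4162 km
R3: √((-0.4214·111.32)² + (0.0759·91.51)²) = √(2200.571367 + 48.241484) = 47.4216 km
R4: √((-0.6067·111.32)² + (0.4452·91.51)²) = √(4561.360372 + 1659.768133) = 78.8741 km
R5: √((-0.6353·111.32)² + (0.1727·91.51)²) = √(5001.544141 + 249.759367) = 72.4659 km
R6: √((0.2939·111.32)² + (0.0601·91.51)²) = √(1070.398686 + 30.247261) = 33.1760 km
R7: √((-0.2646·111.32)² + (0.5771·91.51)²) = √(867.613049 + 2788.940566) = 60.4694 km
R8: √((0.3099·111.32)² + (0.0106·91.51)²) = √(1190.116696 + 0.940912) = 34.5117 km
R9: √((0.3473·111.32)² + (0.6031·91.51)²) = √(1494.706634 + 3045.900889) = 67.3840 km
R10: √((-0.0731·111.32)² + (0.2047·91.51)²) = √(66.218776 + 350.891458) = 20.4233 km
R11: √((-0.4456·111.32)² + (0.2913·91.51)²) = √(2460.575864 + 710.588345) = 56.3131 km
R12: √((0.4031·111.32)² + (0.3545·91.51)²) = √(2013.594386 + 1052.372740) = 55.3712 km
Threshold 14.5 km: none within range.

none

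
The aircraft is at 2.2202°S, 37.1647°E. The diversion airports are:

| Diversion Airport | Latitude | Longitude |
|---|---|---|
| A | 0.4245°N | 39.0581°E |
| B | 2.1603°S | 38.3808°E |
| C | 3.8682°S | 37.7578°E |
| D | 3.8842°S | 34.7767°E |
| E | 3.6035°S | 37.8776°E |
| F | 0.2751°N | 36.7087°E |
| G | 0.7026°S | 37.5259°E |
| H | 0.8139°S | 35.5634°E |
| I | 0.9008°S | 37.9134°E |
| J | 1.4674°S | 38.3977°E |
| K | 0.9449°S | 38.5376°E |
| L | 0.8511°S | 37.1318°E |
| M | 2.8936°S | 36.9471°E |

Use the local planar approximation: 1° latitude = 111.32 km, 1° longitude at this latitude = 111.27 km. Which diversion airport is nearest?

M

Distances from 2.2202°S, 37.1647°E:
A: √((2.6447·111.32)² + (1.8934·111.27)²) = √(86676.072819 + 44385.480082) = 362.0242 km
B: √((0.0599·111.32)² + (1.2161·111.27)²) = √(44.463131 + 18310.270197) = 135.4796 km
C: √((-1.6480·111.32)² + (0.5931·111.27)²) = √(33655.869113 + 4355.239317) = 194.9644 km
D: √((-1.6640·111.32)² + (-2.3880·111.27)²) = √(34312.553523 + 70603.270827) = 323.9071 km
E: √((-1.3833·111.32)² + (0.7129·111.27)²) = √(23712.598570 + 6292.357738) = 173.2194 km
F: √((2.4953·111.32)² + (-0.4560·111.27)²) = √(77159.948396 + 2574.458298) = 282.3728 km
G: √((1.5176·111.32)² + (0.3612·111.27)²) = √(28540.464109 + 1615.294296) = 173.6541 km
H: √((1.4063·111.32)² + (-1.6013·111.27)²) = √(24507.688340 + 31746.918962) = 237.1805 km
I: √((1.3194·111.32)² + (0.7487·111.27)²) = √(21572.444225 + 6940.197705) = 168.8569 km
J: √((0.7528·111.32)² + (1.2330·111.27)²) = √(7022.724252 + 18822.717721) = 160.7652 km
K: √((1.2753·111.32)² + (1.3729·111.27)²) = √(20154.457593 + 23336.406765) = 208.5446 km
L: √((1.3691·111.32)² + (-0.0329·111.27)²) = √(23228.263085 + 13.401332) = 152.4522 km
M: √((-0.6734·111.32)² + (-0.2176·111.27)²) = √(5619.434577 + 586.237989) = 78.7761 km
Minimum: M at 78.7761 km.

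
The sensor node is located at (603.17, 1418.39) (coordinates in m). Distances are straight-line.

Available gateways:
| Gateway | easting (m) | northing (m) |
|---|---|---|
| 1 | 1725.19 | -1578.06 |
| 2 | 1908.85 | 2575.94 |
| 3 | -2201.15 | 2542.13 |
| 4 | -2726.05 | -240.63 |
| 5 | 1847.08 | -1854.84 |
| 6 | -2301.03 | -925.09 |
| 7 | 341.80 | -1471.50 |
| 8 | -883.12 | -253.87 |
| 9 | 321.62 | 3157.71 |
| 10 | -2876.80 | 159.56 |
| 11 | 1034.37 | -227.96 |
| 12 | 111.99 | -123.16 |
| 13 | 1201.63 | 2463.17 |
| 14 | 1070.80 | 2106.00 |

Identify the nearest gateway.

Distances from (603.17, 1418.39):
1: √((1122.02)² + (-2996.45)²) = √(1258928.8804 + 8978712.6025) = 3199.63 m
2: √((1305.68)² + (1157.55)²) = √(1704800.2624 + 1339922.0025) = 1744.91 m
3: √((-2804.32)² + (1123.74)²) = √(7864210.6624 + 1262791.5876) = 3021.09 m
4: √((-3329.22)² + (-1659.02)²) = √(11083705.8084 + 2752347.3604) = 3719.68 m
5: √((1243.91)² + (-3273.23)²) = √(1547312.0881 + 10714034.6329) = 3501.62 m
6: √((-2904.20)² + (-2343.48)²) = √(8434377.6400 + 5491898.5104) = 3731.79 m
7: √((-261.37)² + (-2889.89)²) = √(68314.2769 + 8351464.2121) = 2901.69 m
8: √((-1486.29)² + (-1672.26)²) = √(2209057.9641 + 2796453.5076) = 2237.30 m
9: √((-281.55)² + (1739.32)²) = √(79270.4025 + 3025234.0624) = 1761.96 m
10: √((-3479.97)² + (-1258.83)²) = √(12110191.2009 + 1584652.9689) = 3700.65 m
11: √((431.20)² + (-1646.35)²) = √(185933.4400 + 2710468.3225) = 1701.88 m
12: √((-491.18)² + (-1541.55)²) = √(241257.7924 + 2376376.4025) = 1617.91 m
13: √((598.46)² + (1044.78)²) = √(358154.3716 + 1091565.2484) = 1204.04 m
14: √((467.63)² + (687.61)²) = √(218677.8169 + 472807.5121) = 831.56 m
Minimum: 14 at 831.56 m.

14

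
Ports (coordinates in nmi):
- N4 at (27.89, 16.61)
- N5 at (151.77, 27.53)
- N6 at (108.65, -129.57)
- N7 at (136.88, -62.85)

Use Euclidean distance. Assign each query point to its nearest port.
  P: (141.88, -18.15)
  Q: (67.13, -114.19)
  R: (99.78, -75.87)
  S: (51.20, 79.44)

P at (141.88, -18.15):
  N4: √((-113.99)² + (34.76)²) = √(12993.7201 + 1208.2576) = 119.17 nmi
  N5: √((9.89)² + (45.68)²) = √(97.8121 + 2086.6624) = 46.74 nmi
  N6: √((-33.23)² + (-111.42)²) = √(1104.2329 + 12414.4164) = 116.27 nmi
  N7: √((-5.00)² + (-44.70)²) = √(25.0000 + 1998.0900) = 44.98 nmi
  → nearest: N7 (44.98 nmi)
Q at (67.13, -114.19):
  N4: √((-39.24)² + (130.80)²) = √(1539.7776 + 17108.6400) = 136.56 nmi
  N5: √((84.64)² + (141.72)²) = √(7163.9296 + 20084.5584) = 165.07 nmi
  N6: √((41.52)² + (-15.38)²) = √(1723.9104 + 236.5444) = 44.28 nmi
  N7: √((69.75)² + (51.34)²) = √(4865.0625 + 2635.7956) = 86.61 nmi
  → nearest: N6 (44.28 nmi)
R at (99.78, -75.87):
  N4: √((-71.89)² + (92.48)²) = √(5168.1721 + 8552.5504) = 117.14 nmi
  N5: √((51.99)² + (103.40)²) = √(2702.9601 + 10691.5600) = 115.73 nmi
  N6: √((8.87)² + (-53.70)²) = √(78.6769 + 2883.6900) = 54.43 nmi
  N7: √((37.10)² + (13.02)²) = √(1376.4100 + 169.5204) = 39.32 nmi
  → nearest: N7 (39.32 nmi)
S at (51.20, 79.44):
  N4: √((-23.31)² + (-62.83)²) = √(543.3561 + 3947.6089) = 67.01 nmi
  N5: √((100.57)² + (-51.91)²) = √(10114.3249 + 2694.6481) = 113.18 nmi
  N6: √((57.45)² + (-209.01)²) = √(3300.5025 + 43685.1801) = 216.76 nmi
  N7: √((85.68)² + (-142.29)²) = √(7341.0624 + 20246.4441) = 166.09 nmi
  → nearest: N4 (67.01 nmi)

P→N7; Q→N6; R→N7; S→N4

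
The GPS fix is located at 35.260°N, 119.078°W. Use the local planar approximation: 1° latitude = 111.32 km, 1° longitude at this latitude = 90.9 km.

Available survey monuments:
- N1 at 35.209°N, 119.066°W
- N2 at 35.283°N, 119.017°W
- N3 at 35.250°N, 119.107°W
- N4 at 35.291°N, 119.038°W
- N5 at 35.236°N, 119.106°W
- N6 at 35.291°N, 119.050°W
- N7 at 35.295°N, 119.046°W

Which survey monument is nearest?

Distances from 35.260°N, 119.078°W:
N1: 5.781 km
N2: 6.107 km
N3: 2.862 km
N4: 5.013 km
N5: 3.690 km
N6: 4.288 km
N7: 4.862 km
Minimum: N3 at 2.862 km.

N3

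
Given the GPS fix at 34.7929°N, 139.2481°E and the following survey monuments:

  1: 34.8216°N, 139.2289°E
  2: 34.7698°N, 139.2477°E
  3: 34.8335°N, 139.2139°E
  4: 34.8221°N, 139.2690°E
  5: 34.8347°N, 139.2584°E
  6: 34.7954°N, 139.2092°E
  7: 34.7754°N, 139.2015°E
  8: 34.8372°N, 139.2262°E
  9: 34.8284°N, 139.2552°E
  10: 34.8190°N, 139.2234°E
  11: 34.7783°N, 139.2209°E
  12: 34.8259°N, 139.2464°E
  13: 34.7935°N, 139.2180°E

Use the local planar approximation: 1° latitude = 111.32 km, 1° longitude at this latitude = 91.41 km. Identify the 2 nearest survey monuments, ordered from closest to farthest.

2, 13

Distances from 34.7929°N, 139.2481°E:
1: √((0.0287·111.32)² + (-0.0192·91.41)²) = √(10.207284 + 3.080278) = 3.6452 km
2: √((-0.0231·111.32)² + (-0.0004·91.41)²) = √(6.612571 + 0.001337) = 2.5718 km
3: √((0.0406·111.32)² + (-0.0342·91.41)²) = √(20.426712 + 9.773264) = 5.4955 km
4: √((0.0292·111.32)² + (0.0209·91.41)²) = √(10.566036 + 3.649892) = 3.7704 km
5: √((0.0418·111.32)² + (0.0103·91.41)²) = √(21.652047 + 0.886466) = 4.7475 km
6: √((0.0025·111.32)² + (-0.0389·91.41)²) = √(0.077451 + 12.644062) = 3.5667 km
7: √((-0.0175·111.32)² + (-0.0466·91.41)²) = √(3.795094 + 18.145095) = 4.6840 km
8: √((0.0443·111.32)² + (-0.0219·91.41)²) = √(24.319456 + 4.007520) = 5.3223 km
9: √((0.0355·111.32)² + (0.0071·91.41)²) = √(15.617197 + 0.421215) = 4.0048 km
10: √((0.0261·111.32)² + (-0.0247·91.41)²) = √(8.441651 + 5.097783) = 3.6796 km
11: √((-0.0146·111.32)² + (-0.0272·91.41)²) = √(2.641509 + 6.181946) = 2.9704 km
12: √((0.0330·111.32)² + (-0.0017·91.41)²) = √(13.495043 + 0.024148) = 3.6768 km
13: √((0.0006·111.32)² + (-0.0301·91.41)²) = √(0.004461 + 7.570428) = 2.7523 km
Sorted: 2 (2.5718 km) < 13 (2.7523 km) < 11 (2.9704 km) < 6 (3.5667 km) < …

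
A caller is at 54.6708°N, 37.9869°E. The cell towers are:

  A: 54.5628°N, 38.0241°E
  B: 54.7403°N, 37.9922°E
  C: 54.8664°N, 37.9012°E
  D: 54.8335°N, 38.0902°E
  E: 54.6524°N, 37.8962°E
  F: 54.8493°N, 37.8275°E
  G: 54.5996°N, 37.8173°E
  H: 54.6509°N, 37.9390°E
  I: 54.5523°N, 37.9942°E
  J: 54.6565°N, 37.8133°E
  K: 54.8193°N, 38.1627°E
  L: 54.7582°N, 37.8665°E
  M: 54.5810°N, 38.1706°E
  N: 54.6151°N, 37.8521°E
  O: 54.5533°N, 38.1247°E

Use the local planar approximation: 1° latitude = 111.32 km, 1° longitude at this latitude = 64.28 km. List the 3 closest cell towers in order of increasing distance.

H, E, B

Distances from 54.6708°N, 37.9869°E:
A: √((-0.1080·111.32)² + (0.0372·64.28)²) = √(144.541949 + 5.717914) = 12.2581 km
B: √((0.0695·111.32)² + (0.0053·64.28)²) = √(59.857146 + 0.116066) = 7.7442 km
C: √((0.1956·111.32)² + (-0.0857·64.28)²) = √(474.115437 + 30.346833) = 22.4602 km
D: √((0.1627·111.32)² + (0.1033·64.28)²) = √(328.035995 + 44.091247) = 19.2906 km
E: √((-0.0184·111.32)² + (-0.0907·64.28)²) = √(4.195484 + 33.991185) = 6.1795 km
F: √((0.1785·111.32)² + (-0.1594·64.28)²) = √(394.841539 + 104.985270) = 22.3568 km
G: √((-0.0712·111.32)² + (-0.1696·64.28)²) = √(62.821222 + 118.851162) = 13.4786 km
H: √((-0.0199·111.32)² + (-0.0479·64.28)²) = √(4.907412 + 9.480315) = 3.7931 km
I: √((-0.1185·111.32)² + (0.0073·64.28)²) = √(174.013562 + 0.220190) = 13.1998 km
J: √((-0.0143·111.32)² + (-0.1736·64.28)²) = √(2.534069 + 124.523460) = 11.2720 km
K: √((0.1485·111.32)² + (0.1758·64.28)²) = √(273.274622 + 127.699583) = 20.0243 km
L: √((0.0874·111.32)² + (-0.1204·64.28)²) = √(94.660602 + 59.896950) = 12.4321 km
M: √((-0.0898·111.32)² + (0.1837·64.28)²) = √(99.930732 + 139.434437) = 15.4714 km
N: √((-0.0557·111.32)² + (-0.1348·64.28)²) = √(38.446498 + 75.081255) = 10.6549 km
O: √((-0.1175·111.32)² + (0.1378·64.28)²) = √(171.089016 + 78.460337) = 15.7971 km
Sorted: H (3.7931 km) < E (6.1795 km) < B (7.7442 km) < N (10.6549 km) < J (11.2720 km) < …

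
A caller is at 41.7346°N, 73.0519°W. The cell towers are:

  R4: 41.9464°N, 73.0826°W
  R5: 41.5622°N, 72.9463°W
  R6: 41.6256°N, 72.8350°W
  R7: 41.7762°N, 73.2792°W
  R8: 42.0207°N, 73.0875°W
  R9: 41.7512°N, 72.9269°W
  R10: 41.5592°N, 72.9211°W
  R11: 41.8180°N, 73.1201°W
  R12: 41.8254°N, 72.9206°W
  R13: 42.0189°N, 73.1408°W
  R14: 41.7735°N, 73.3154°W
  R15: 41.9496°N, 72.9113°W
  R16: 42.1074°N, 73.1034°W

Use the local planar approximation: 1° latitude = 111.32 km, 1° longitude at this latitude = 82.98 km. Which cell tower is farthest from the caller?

Distances from 41.7346°N, 73.0519°W:
R4: √((0.2118·111.32)² + (-0.0307·82.98)²) = √(555.902090 + 6.489685) = 23.7148 km
R5: √((-0.1724·111.32)² + (0.1056·82.98)²) = √(368.316282 + 76.784701) = 21.0974 km
R6: √((-0.1090·111.32)² + (0.2169·82.98)²) = √(147.231044 + 323.941035) = 21.7065 km
R7: √((0.0416·111.32)² + (-0.2273·82.98)²) = √(21.445346 + 355.750675) = 19.4215 km
R8: √((0.2861·111.32)² + (-0.0356·82.98)²) = √(1014.336634 + 8.726636) = 31.9854 km
R9: √((0.0166·111.32)² + (0.1250·82.98)²) = √(3.414779 + 107.588756) = 10.5358 km
R10: √((-0.1754·111.32)² + (0.1308·82.98)²) = √(381.246244 + 117.804627) = 22.3394 km
R11: √((0.0834·111.32)² + (-0.0682·82.98)²) = √(86.194290 + 32.026952) = 10.8730 km
R12: √((0.0908·111.32)² + (0.1313·82.98)²) = √(102.168753 + 118.706996) = 14.8619 km
R13: √((0.2843·111.32)² + (-0.0889·82.98)²) = √(1001.613374 + 54.418978) = 32.4967 km
R14: √((0.0389·111.32)² + (-0.2635·82.98)²) = √(18.751914 + 478.088283) = 22.2899 km
R15: √((0.2150·111.32)² + (0.1406·82.98)²) = √(572.826782 + 136.118609) = 26.6260 km
R16: √((0.3728·111.32)² + (-0.0515·82.98)²) = √(1722.257968 + 18.262546) = 41.7195 km
Maximum: R16 at 41.7195 km.

R16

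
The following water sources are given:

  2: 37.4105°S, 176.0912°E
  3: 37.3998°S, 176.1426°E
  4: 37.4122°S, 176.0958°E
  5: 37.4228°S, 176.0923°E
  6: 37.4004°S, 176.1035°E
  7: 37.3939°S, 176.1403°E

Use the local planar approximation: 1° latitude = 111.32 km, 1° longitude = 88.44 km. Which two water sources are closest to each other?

Pairwise distances:
2–3: 4.6993 km
2–4: 0.4487 km
2–5: 1.3727 km
2–6: 1.5644 km
2–7: 4.7192 km
3–4: 4.3631 km
3–5: 5.1327 km
3–6: 3.4586 km
3–7: 0.6876 km
4–5: 1.2199 km
4–6: 1.4796 km
4–7: 4.4316 km
5–6: 2.6831 km
5–7: 5.3265 km
6–7: 3.3341 km
Closest pair: 2–4 at 0.4487 km.

2 and 4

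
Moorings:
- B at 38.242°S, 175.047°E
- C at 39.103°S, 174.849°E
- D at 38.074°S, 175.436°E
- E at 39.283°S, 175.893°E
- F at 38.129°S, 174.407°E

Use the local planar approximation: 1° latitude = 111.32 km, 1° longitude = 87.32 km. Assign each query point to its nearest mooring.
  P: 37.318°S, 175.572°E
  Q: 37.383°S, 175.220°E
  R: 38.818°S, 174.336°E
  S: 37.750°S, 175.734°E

P→D; Q→D; R→C; S→D

P at 37.318°S, 175.572°E:
  B: √((-0.924·111.32)² + (-0.525·87.32)²) = √(10580.11377 + 2101.58065) = 112.613 km
  C: √((-1.785·111.32)² + (-0.723·87.32)²) = √(39484.15392 + 3985.69488) = 208.494 km
  D: √((-0.756·111.32)² + (-0.136·87.32)²) = √(7082.55550 + 141.02798) = 84.992 km
  E: √((-1.965·111.32)² + (0.321·87.32)²) = √(47848.85004 + 785.66520) = 220.532 km
  F: √((-0.811·111.32)² + (-1.165·87.32)²) = √(8150.57229 + 10348.54529) = 136.011 km
  → nearest: D (84.992 km)
Q at 37.383°S, 175.220°E:
  B: √((-0.859·111.32)² + (-0.173·87.32)²) = √(9143.92643 + 228.20211) = 96.810 km
  C: √((-1.720·111.32)² + (-0.371·87.32)²) = √(36660.91408 + 1049.48267) = 194.192 km
  D: √((-0.691·111.32)² + (0.216·87.32)²) = √(5917.01255 + 355.74185) = 79.201 km
  E: √((-1.900·111.32)² + (0.673·87.32)²) = √(44735.63406 + 3453.48507) = 219.520 km
  F: √((-0.746·111.32)² + (-0.813·87.32)²) = √(6896.42552 + 5039.74480) = 109.253 km
  → nearest: D (79.201 km)
R at 38.818°S, 174.336°E:
  B: √((0.576·111.32)² + (0.711·87.32)²) = √(4111.41544 + 3854.48762) = 89.252 km
  C: √((-0.285·111.32)² + (0.513·87.32)²) = √(1006.55177 + 2006.60636) = 54.892 km
  D: √((0.744·111.32)² + (1.100·87.32)²) = √(6859.49694 + 9225.98670) = 126.829 km
  E: √((-0.465·111.32)² + (1.557·87.32)²) = √(2679.49099 + 18484.37111) = 145.478 km
  F: √((0.689·111.32)² + (0.071·87.32)²) = √(5882.81023 + 38.43653) = 76.950 km
  → nearest: C (54.892 km)
S at 37.750°S, 175.734°E:
  B: √((-0.492·111.32)² + (-0.687·87.32)²) = √(2999.69156 + 3598.66092) = 81.230 km
  C: √((-1.353·111.32)² + (-0.885·87.32)²) = √(22685.16741 + 5971.92020) = 169.284 km
  D: √((-0.324·111.32)² + (-0.298·87.32)²) = √(1300.87754 + 677.11118) = 44.475 km
  E: √((-1.533·111.32)² + (0.159·87.32)²) = √(29122.63754 + 192.76212) = 171.217 km
  F: √((-0.379·111.32)² + (-1.327·87.32)²) = √(1780.01973 + 13426.70045) = 123.316 km
  → nearest: D (44.475 km)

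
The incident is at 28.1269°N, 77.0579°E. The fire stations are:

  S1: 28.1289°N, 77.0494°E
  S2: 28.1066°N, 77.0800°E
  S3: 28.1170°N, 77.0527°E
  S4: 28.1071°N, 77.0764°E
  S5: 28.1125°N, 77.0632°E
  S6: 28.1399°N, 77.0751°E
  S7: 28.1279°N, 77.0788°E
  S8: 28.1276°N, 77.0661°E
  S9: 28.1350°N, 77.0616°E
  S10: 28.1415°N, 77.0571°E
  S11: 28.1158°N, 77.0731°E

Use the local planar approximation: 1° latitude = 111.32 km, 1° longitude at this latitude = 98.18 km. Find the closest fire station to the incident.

S8

Distances from 28.1269°N, 77.0579°E:
S1: √((0.0020·111.32)² + (-0.0085·98.18)²) = √(0.049569 + 0.696440) = 0.8637 km
S2: √((-0.0203·111.32)² + (0.0221·98.18)²) = √(5.106678 + 4.707937) = 3.1328 km
S3: √((-0.0099·111.32)² + (-0.0052·98.18)²) = √(1.214554 + 0.260647) = 1.2146 km
S4: √((-0.0198·111.32)² + (0.0185·98.18)²) = √(4.858216 + 3.299055) = 2.8561 km
S5: √((-0.0144·111.32)² + (0.0053·98.18)²) = √(2.569635 + 0.270768) = 1.6853 km
S6: √((0.0130·111.32)² + (0.0172·98.18)²) = √(2.094272 + 2.851694) = 2.2240 km
S7: √((0.0010·111.32)² + (0.0209·98.18)²) = √(0.012392 + 4.210548) = 2.0550 km
S8: √((0.0007·111.32)² + (0.0082·98.18)²) = √(0.006072 + 0.648147) = 0.8088 km
S9: √((0.0081·111.32)² + (0.0037·98.18)²) = √(0.813048 + 0.131962) = 0.9721 km
S10: √((0.0146·111.32)² + (-0.0008·98.18)²) = √(2.641509 + 0.006169) = 1.6272 km
S11: √((-0.0111·111.32)² + (0.0152·98.18)²) = √(1.526836 + 2.227067) = 1.9375 km
Minimum: S8 at 0.8088 km.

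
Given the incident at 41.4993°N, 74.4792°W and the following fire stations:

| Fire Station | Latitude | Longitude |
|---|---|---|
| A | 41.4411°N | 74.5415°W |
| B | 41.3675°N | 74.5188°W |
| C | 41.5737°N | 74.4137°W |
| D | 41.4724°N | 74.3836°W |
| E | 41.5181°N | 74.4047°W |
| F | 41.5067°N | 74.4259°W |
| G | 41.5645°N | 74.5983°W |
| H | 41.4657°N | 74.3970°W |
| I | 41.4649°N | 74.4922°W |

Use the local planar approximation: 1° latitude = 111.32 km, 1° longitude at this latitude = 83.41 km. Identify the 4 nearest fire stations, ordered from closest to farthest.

I, F, E, H

Distances from 41.4993°N, 74.4792°W:
A: 8.3053 km
B: 15.0392 km
C: 9.9219 km
D: 8.5177 km
E: 6.5570 km
F: 4.5214 km
G: 12.3031 km
H: 7.8102 km
I: 3.9800 km
Sorted: I (3.9800 km) < F (4.5214 km) < E (6.5570 km) < H (7.8102 km) < A (8.3053 km) < D (8.5177 km) < …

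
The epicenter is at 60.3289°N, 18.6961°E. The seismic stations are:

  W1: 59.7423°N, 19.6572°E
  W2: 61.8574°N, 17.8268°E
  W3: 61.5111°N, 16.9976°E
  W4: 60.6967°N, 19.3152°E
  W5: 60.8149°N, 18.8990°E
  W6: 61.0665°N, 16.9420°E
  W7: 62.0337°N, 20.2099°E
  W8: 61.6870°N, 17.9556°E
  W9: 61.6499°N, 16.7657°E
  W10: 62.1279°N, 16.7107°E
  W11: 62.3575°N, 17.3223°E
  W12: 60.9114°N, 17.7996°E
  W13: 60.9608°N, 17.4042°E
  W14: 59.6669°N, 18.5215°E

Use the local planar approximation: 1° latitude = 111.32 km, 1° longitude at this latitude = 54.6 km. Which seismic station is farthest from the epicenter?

W11

Distances from 60.3289°N, 18.6961°E:
W1: 83.7727 km
W2: 176.6486 km
W3: 160.9956 km
W4: 53.0943 km
W5: 55.2241 km
W6: 126.1532 km
W7: 206.9962 km
W8: 156.4966 km
W9: 180.9252 km
W10: 227.7216 km
W11: 237.9554 km
W12: 81.2449 km
W13: 99.6179 km
W14: 74.3079 km
Maximum: W11 at 237.9554 km.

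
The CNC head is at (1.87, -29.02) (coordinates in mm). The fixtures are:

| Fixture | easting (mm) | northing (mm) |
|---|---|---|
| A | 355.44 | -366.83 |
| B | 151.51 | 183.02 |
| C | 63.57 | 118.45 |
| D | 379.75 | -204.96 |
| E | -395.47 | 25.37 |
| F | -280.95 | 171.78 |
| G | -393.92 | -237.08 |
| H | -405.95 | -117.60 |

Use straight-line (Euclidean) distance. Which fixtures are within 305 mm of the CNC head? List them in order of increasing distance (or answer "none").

C, B

Distances from (1.87, -29.02):
A: √((353.57)² + (-337.81)²) = √(125011.7449 + 114115.5961) = 489.01 mm
B: √((149.64)² + (212.04)²) = √(22392.1296 + 44960.9616) = 259.52 mm
C: √((61.70)² + (147.47)²) = √(3806.8900 + 21747.4009) = 159.86 mm
D: √((377.88)² + (-175.94)²) = √(142793.2944 + 30954.8836) = 416.83 mm
E: √((-397.34)² + (54.39)²) = √(157879.0756 + 2958.2721) = 401.05 mm
F: √((-282.82)² + (200.80)²) = √(79987.1524 + 40320.6400) = 346.85 mm
G: √((-395.79)² + (-208.06)²) = √(156649.7241 + 43288.9636) = 447.15 mm
H: √((-407.82)² + (-88.58)²) = √(166317.1524 + 7846.4164) = 417.33 mm
Threshold 305 mm: C (159.86 mm), B (259.52 mm) are within range.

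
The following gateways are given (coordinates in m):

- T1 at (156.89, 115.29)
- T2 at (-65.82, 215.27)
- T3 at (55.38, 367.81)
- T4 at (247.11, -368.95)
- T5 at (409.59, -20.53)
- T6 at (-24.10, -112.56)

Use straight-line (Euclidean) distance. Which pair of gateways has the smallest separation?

Pairwise distances:
T1–T2: 244.12 m
T1–T3: 272.16 m
T1–T4: 492.57 m
T1–T5: 286.89 m
T1–T6: 290.99 m
T2–T3: 194.83 m
T2–T4: 662.75 m
T2–T5: 530.68 m
T2–T6: 330.47 m
T3–T4: 761.30 m
T3–T5: 525.62 m
T3–T6: 486.90 m
T4–T5: 384.44 m
T4–T6: 373.22 m
T5–T6: 443.35 m
Closest pair: T2–T3 at 194.83 m.

T2 and T3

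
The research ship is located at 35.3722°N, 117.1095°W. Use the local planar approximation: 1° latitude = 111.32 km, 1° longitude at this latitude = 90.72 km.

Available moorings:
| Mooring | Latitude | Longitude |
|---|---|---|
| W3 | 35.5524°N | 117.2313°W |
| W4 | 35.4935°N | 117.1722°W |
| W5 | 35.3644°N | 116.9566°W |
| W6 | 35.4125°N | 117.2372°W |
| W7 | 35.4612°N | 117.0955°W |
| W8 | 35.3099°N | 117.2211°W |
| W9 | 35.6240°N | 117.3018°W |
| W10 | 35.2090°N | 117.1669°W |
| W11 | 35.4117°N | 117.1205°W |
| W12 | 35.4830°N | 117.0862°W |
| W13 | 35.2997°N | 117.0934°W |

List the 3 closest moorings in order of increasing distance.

W11, W13, W7

Distances from 35.3722°N, 117.1095°W:
W3: √((0.1802·111.32)² + (-0.1218·90.72)²) = √(402.398144 + 122.095782) = 22.9018 km
W4: √((0.1213·111.32)² + (-0.0627·90.72)²) = √(182.334142 + 32.354982) = 14.6523 km
W5: √((-0.0078·111.32)² + (0.1529·90.72)²) = √(0.753938 + 192.407082) = 13.8982 km
W6: √((0.0403·111.32)² + (-0.1277·90.72)²) = √(20.125955 + 134.210927) = 12.4232 km
W7: √((0.0890·111.32)² + (0.0140·90.72)²) = √(98.158160 + 1.613103) = 9.9886 km
W8: √((-0.0623·111.32)² + (-0.1116·90.72)²) = √(48.097498 + 102.502503) = 12.2719 km
W9: √((0.2518·111.32)² + (-0.1923·90.72)²) = √(785.701979 + 304.343935) = 33.0158 km
W10: √((-0.1632·111.32)² + (-0.0574·90.72)²) = √(330.055295 + 27.116265) = 18.8990 km
W11: √((0.0395·111.32)² + (-0.0110·90.72)²) = √(19.334840 + 0.995844) = 4.5090 km
W12: √((0.1108·111.32)² + (0.0233·90.72)²) = √(152.133871 + 4.468049) = 12.5141 km
W13: √((-0.0725·111.32)² + (0.0161·90.72)²) = √(65.136198 + 2.133329) = 8.2018 km
Sorted: W11 (4.5090 km) < W13 (8.2018 km) < W7 (9.9886 km) < W8 (12.2719 km) < W6 (12.4232 km) < …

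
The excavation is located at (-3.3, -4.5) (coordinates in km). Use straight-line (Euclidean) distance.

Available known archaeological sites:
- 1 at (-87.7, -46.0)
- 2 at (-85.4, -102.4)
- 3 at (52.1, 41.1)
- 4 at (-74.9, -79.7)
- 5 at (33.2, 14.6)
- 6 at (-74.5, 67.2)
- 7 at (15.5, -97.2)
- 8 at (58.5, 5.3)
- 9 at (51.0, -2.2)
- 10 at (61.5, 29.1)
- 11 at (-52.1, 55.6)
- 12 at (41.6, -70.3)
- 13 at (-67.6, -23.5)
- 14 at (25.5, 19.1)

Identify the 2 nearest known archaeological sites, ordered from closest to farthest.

Distances from (-3.3, -4.5):
1: 94.1 km
2: 127.8 km
3: 71.8 km
4: 103.8 km
5: 41.2 km
6: 101.0 km
7: 94.6 km
8: 62.6 km
9: 54.3 km
10: 73.0 km
11: 77.4 km
12: 79.7 km
13: 67.0 km
14: 37.2 km
Sorted: 14 (37.2 km) < 5 (41.2 km) < 9 (54.3 km) < 8 (62.6 km) < …

14, 5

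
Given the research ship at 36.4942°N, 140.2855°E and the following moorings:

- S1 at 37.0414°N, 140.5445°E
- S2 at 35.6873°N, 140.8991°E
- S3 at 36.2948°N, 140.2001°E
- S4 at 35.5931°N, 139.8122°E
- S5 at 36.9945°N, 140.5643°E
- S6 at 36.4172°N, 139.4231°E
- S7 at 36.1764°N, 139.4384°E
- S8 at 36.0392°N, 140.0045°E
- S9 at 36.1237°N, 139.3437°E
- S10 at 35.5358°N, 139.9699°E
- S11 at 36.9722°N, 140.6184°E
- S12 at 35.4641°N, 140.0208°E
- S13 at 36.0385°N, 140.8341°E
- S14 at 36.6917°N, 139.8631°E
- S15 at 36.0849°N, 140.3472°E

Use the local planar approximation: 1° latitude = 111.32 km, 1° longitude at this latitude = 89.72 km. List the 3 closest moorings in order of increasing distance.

Distances from 36.4942°N, 140.2855°E:
S1: √((0.5472·111.32)² + (0.2590·89.72)²) = √(3710.552432 + 539.980477) = 65.1961 km
S2: √((-0.8069·111.32)² + (0.6136·89.72)²) = √(8068.370378 + 3030.743844) = 105.3523 km
S3: √((-0.1994·111.32)² + (-0.0854·89.72)²) = √(492.716043 + 58.707593) = 23.4824 km
S4: √((-0.9011·111.32)² + (-0.4733·89.72)²) = √(10062.186780 + 1803.231722) = 108.9285 km
S5: √((0.5003·111.32)² + (0.2788·89.72)²) = √(3101.754358 + 625.696994) = 61.0529 km
S6: √((-0.0770·111.32)² + (-0.8624·89.72)²) = √(73.473012 + 5986.817583) = 77.8479 km
S7: √((-0.3178·111.32)² + (-0.8471·89.72)²) = √(1251.567223 + 5776.275427) = 83.8322 km
S8: √((-0.4550·111.32)² + (-0.2810·89.72)²) = √(2565.483280 + 635.610656) = 56.5782 km
S9: √((-0.3705·111.32)² + (-0.9418·89.72)²) = √(1701.072485 + 7139.962027) = 94.0268 km
S10: √((-0.9584·111.32)² + (-0.3156·89.72)²) = √(11382.561498 + 801.775016) = 110.3827 km
S11: √((0.4780·111.32)² + (0.3329·89.72)²) = √(2831.406264 + 892.084760) = 61.0204 km
S12: √((-1.0301·111.32)² + (-0.2647·89.72)²) = √(13149.376777 + 564.009491) = 117.1042 km
S13: √((-0.4557·111.32)² + (0.5486·89.72)²) = √(2573.383147 + 2422.646989) = 70.6826 km
S14: √((0.1975·111.32)² + (-0.4224·89.72)²) = √(483.371004 + 1436.237788) = 43.8133 km
S15: √((-0.4093·111.32)² + (0.0617·89.72)²) = √(2076.012120 + 30.644240) = 45.8983 km
Sorted: S3 (23.4824 km) < S14 (43.8133 km) < S15 (45.8983 km) < S8 (56.5782 km) < S11 (61.0204 km) < …

S3, S14, S15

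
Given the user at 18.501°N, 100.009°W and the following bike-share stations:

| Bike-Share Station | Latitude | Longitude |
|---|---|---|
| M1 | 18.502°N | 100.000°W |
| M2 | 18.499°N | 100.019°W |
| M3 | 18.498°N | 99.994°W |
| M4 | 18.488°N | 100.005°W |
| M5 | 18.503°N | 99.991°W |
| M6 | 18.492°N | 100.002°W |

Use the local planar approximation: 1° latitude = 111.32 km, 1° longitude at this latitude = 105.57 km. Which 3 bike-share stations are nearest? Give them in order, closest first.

M1, M2, M6

Distances from 18.501°N, 100.009°W:
M1: 0.957 km
M2: 1.079 km
M3: 1.618 km
M4: 1.508 km
M5: 1.913 km
M6: 1.245 km
Sorted: M1 (0.957 km) < M2 (1.079 km) < M6 (1.245 km) < M4 (1.508 km) < M3 (1.618 km) < …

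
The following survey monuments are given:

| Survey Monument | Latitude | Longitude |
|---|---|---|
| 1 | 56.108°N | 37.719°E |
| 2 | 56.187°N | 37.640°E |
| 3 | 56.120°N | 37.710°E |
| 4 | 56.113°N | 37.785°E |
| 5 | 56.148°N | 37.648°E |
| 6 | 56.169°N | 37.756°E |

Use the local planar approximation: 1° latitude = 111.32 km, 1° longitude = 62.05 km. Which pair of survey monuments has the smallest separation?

Pairwise distances:
1–2: √((0.079·111.32)² + (-0.079·62.05)²) = √(77.33936 + 24.02911) = 10.068 km
1–3: √((0.012·111.32)² + (-0.009·62.05)²) = √(1.78447 + 0.31187) = 1.448 km
1–4: √((0.005·111.32)² + (0.066·62.05)²) = √(0.30980 + 16.77148) = 4.133 km
1–5: √((0.040·111.32)² + (-0.071·62.05)²) = √(19.82743 + 19.40887) = 6.264 km
1–6: √((0.061·111.32)² + (0.037·62.05)²) = √(46.11116 + 5.27093) = 7.168 km
2–3: √((-0.067·111.32)² + (0.070·62.05)²) = √(55.62833 + 18.86599) = 8.631 km
2–4: √((-0.074·111.32)² + (0.145·62.05)²) = √(67.85937 + 80.95051) = 12.199 km
2–5: √((-0.039·111.32)² + (0.008·62.05)²) = √(18.84845 + 0.24641) = 4.370 km
2–6: √((-0.018·111.32)² + (0.116·62.05)²) = √(4.01505 + 51.80832) = 7.472 km
3–4: √((-0.007·111.32)² + (0.075·62.05)²) = √(0.60721 + 21.65739) = 4.719 km
3–5: √((0.028·111.32)² + (-0.062·62.05)²) = √(9.71544 + 14.80018) = 4.951 km
3–6: √((0.049·111.32)² + (0.046·62.05)²) = √(29.75353 + 8.14703) = 6.156 km
4–5: √((0.035·111.32)² + (-0.137·62.05)²) = √(15.18037 + 72.26445) = 9.351 km
4–6: √((0.056·111.32)² + (-0.029·62.05)²) = √(38.86176 + 3.23802) = 6.488 km
5–6: √((0.021·111.32)² + (0.108·62.05)²) = √(5.46493 + 44.90876) = 7.097 km
Closest pair: 1–3 at 1.448 km.

1 and 3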